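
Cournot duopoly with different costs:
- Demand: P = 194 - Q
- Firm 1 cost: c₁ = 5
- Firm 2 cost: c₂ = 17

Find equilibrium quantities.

q₁* = 67.0, q₂* = 55.0

Work:
Reaction: q₁ = (194 - 5 - q₂)/2
Reaction: q₂ = (194 - 17 - q₁)/2
Solve simultaneously:
q₁* = (194 - 2×5 + 17)/3 = 67.0
q₂* = (194 - 2×17 + 5)/3 = 55.0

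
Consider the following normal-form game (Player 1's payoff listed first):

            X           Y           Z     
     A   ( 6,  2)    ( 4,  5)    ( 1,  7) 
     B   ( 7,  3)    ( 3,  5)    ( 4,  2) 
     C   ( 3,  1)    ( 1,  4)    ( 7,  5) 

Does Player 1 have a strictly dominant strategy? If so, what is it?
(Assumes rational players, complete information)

No strictly dominant strategy exists for Player 1

Work:
A strategy strictly dominates another if it gives a strictly higher payoff against every opponent action. Compare each pair of P1's strategies column-by-column:
  A vs B: [6 vs 7, 4 vs 3, 1 vs 4] → A does not strictly dominate B (column X: 6 ≤ 7)
  A vs C: [6 vs 3, 4 vs 1, 1 vs 7] → A does not strictly dominate C (column Z: 1 ≤ 7)
  B vs A: [7 vs 6, 3 vs 4, 4 vs 1] → B does not strictly dominate A (column Y: 3 ≤ 4)
  B vs C: [7 vs 3, 3 vs 1, 4 vs 7] → B does not strictly dominate C (column Z: 4 ≤ 7)
  C vs A: [3 vs 6, 1 vs 4, 7 vs 1] → C does not strictly dominate A (column X: 3 ≤ 6)
  C vs B: [3 vs 7, 1 vs 3, 7 vs 4] → C does not strictly dominate B (column X: 3 ≤ 7)
No single strategy strictly dominates all others → no strictly dominant strategy.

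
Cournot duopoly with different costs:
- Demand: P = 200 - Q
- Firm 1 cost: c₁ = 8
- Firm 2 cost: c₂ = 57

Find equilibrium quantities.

q₁* = 80.33, q₂* = 31.33

Work:
Reaction: q₁ = (200 - 8 - q₂)/2
Reaction: q₂ = (200 - 57 - q₁)/2
Solve simultaneously:
q₁* = (200 - 2×8 + 57)/3 = 80.33
q₂* = (200 - 2×57 + 8)/3 = 31.33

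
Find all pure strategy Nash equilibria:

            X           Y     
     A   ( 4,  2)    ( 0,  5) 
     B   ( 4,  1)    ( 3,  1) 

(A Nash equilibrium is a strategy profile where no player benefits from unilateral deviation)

Nash equilibrium: (B, X), (B, Y)

Work:
Best responses:
  P1 vs X: payoffs [4, 4] → best response A/B (payoff 4)
  P1 vs Y: payoffs [0, 3] → best response B (payoff 3)
  P2 vs A: payoffs [2, 5] → best response Y (payoff 5)
  P2 vs B: payoffs [1, 1] → best response X/Y (payoff 1)
Mutual best responses: (B,X), (B,Y) → Nash equilibria.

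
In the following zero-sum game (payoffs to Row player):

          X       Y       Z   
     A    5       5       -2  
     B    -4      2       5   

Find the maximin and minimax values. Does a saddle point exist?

Maximin = -2, Minimax = 5, Saddle: False

Work:
Row minimums: [-2, -4] → maximin = -2
Column maximums: [5, 5, 5] → minimax = 5
No saddle point (maximin ≠ minimax). Mixed strategy needed.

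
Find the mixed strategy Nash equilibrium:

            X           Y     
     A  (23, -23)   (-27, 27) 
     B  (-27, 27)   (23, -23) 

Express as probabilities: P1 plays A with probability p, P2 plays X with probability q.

p = 0.5, q = 0.5

Work:
Find probabilities that make opponent indifferent:
P2 chooses q to make P1 indifferent between A and B
P1 chooses p to make P2 indifferent between X and Y
Mixed NE: P1 plays (A: 0.5, B: 0.5), P2 plays (X: 0.5, Y: 0.5)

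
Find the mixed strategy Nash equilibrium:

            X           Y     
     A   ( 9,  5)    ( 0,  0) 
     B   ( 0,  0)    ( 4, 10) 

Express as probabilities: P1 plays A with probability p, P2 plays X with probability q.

p = 0.6667, q = 0.3077

Work:
Find probabilities that make opponent indifferent:
P2 chooses q to make P1 indifferent between A and B
P1 chooses p to make P2 indifferent between X and Y
Mixed NE: P1 plays (A: 0.6667, B: 0.3333), P2 plays (X: 0.3077, Y: 0.6923)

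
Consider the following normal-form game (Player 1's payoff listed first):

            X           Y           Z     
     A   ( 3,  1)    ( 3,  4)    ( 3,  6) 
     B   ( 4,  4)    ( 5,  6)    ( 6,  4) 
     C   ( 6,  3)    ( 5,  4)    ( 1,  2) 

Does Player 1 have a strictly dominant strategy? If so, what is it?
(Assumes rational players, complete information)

No strictly dominant strategy exists for Player 1

Work:
A strategy strictly dominates another if it gives a strictly higher payoff against every opponent action. Compare each pair of P1's strategies column-by-column:
  A vs B: [3 vs 4, 3 vs 5, 3 vs 6] → A does not strictly dominate B (column X: 3 ≤ 4)
  A vs C: [3 vs 6, 3 vs 5, 3 vs 1] → A does not strictly dominate C (column X: 3 ≤ 6)
  B vs A: [4 vs 3, 5 vs 3, 6 vs 3] → B strictly dominates A
  B vs C: [4 vs 6, 5 vs 5, 6 vs 1] → B does not strictly dominate C (column X: 4 ≤ 6)
  C vs A: [6 vs 3, 5 vs 3, 1 vs 3] → C does not strictly dominate A (column Z: 1 ≤ 3)
  C vs B: [6 vs 4, 5 vs 5, 1 vs 6] → C does not strictly dominate B (column Y: 5 ≤ 5)
No single strategy strictly dominates all others → no strictly dominant strategy.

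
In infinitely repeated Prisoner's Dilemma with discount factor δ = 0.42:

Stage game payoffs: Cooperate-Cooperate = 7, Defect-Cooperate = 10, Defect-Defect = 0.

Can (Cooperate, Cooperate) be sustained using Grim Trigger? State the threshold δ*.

δ* = 0.3; since δ = 0.42 ≥ 0.3, cooperation can be sustained

Work:
For Grim Trigger:
Cooperate forever: 7/(1-δ)
Defect then punished: 10 + 0·δ/(1-δ)
Need: 7/(1-δ) ≥ 10 + 0·δ/(1-δ)
Solving: δ ≥ (T-R)/(T-P) = (10-7)/(10-0) = 0.3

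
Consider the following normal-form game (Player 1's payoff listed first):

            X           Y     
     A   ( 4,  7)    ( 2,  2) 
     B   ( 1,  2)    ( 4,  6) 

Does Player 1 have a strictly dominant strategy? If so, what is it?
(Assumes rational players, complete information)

No strictly dominant strategy exists for Player 1

Work:
A strategy strictly dominates another if it gives a strictly higher payoff against every opponent action. Compare each pair of P1's strategies column-by-column:
  A vs B: [4 vs 1, 2 vs 4] → A does not strictly dominate B (column Y: 2 ≤ 4)
  B vs A: [1 vs 4, 4 vs 2] → B does not strictly dominate A (column X: 1 ≤ 4)
No single strategy strictly dominates all others → no strictly dominant strategy.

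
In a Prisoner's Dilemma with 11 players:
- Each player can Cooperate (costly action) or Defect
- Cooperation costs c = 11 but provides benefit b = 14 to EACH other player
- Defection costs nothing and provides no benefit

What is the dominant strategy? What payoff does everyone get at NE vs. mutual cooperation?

Dominant: Defect; NE payoff = 0; Coop payoff = 129

Work:
Defect dominates (saves cost c = 11, benefit to others is external)
NE: All defect → everyone gets 0
If all cooperate: each receives (10)×14 - 11 = 129
Social dilemma: 129 > 0 but NE gives 0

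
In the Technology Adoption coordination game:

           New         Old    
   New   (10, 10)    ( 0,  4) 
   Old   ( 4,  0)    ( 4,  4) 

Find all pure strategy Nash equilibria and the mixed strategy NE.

Pure NE: (New, New) and (Old, Old); Mixed NE: p = 0.4, q = 0.4

Work:
Check pure NE:
(New, New): (10, 10) - no unilateral deviation beneficial
(Old, Old): (4, 4) - no unilateral deviation beneficial
Mixed NE: P1 plays New with p = 0.4, P2 plays New with q = 0.4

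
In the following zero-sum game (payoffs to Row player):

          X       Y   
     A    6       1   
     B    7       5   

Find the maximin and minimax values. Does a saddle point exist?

Maximin = 5, Minimax = 5, Saddle: True

Work:
Row minimums: [1, 5] → maximin = 5
Column maximums: [7, 5] → minimax = 5
Saddle point exists! Game value = 5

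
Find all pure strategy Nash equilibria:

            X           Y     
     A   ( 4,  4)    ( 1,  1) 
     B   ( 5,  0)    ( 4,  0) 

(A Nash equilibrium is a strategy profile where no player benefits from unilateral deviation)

Nash equilibrium: (B, X), (B, Y)

Work:
Best responses:
  P1 vs X: payoffs [4, 5] → best response B (payoff 5)
  P1 vs Y: payoffs [1, 4] → best response B (payoff 4)
  P2 vs A: payoffs [4, 1] → best response X (payoff 4)
  P2 vs B: payoffs [0, 0] → best response X/Y (payoff 0)
Mutual best responses: (B,X), (B,Y) → Nash equilibria.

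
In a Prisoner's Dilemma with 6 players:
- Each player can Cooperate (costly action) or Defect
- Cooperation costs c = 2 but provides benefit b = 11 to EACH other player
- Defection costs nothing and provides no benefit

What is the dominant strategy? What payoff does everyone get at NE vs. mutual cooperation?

Dominant: Defect; NE payoff = 0; Coop payoff = 53

Work:
Defect dominates (saves cost c = 2, benefit to others is external)
NE: All defect → everyone gets 0
If all cooperate: each receives (5)×11 - 2 = 53
Social dilemma: 53 > 0 but NE gives 0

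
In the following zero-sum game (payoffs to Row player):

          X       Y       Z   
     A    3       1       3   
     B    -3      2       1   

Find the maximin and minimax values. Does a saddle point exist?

Maximin = 1, Minimax = 2, Saddle: False

Work:
Row minimums: [1, -3] → maximin = 1
Column maximums: [3, 2, 3] → minimax = 2
No saddle point (maximin ≠ minimax). Mixed strategy needed.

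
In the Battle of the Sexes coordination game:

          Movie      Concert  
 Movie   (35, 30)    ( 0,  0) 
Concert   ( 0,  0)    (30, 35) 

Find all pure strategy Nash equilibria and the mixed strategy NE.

Pure NE: (Movie, Movie) and (Concert, Concert); Mixed NE: p = 0.5385, q = 0.4615

Work:
Check pure NE:
(Movie, Movie): (35, 30) - no unilateral deviation beneficial
(Concert, Concert): (30, 35) - no unilateral deviation beneficial
Mixed NE: P1 plays Movie with p = 0.5385, P2 plays Movie with q = 0.4615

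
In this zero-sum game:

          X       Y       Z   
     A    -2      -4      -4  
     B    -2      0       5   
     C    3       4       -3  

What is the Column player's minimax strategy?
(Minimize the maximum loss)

Column should play X, value = 3

Work:
Column player minimizes Row's maximum payoff:
Column X: max payoff to Row = 3
Column Y: max payoff to Row = 4
Column Z: max payoff to Row = 5
Minimum is 3, achieved by column X.
Minimax strategy: X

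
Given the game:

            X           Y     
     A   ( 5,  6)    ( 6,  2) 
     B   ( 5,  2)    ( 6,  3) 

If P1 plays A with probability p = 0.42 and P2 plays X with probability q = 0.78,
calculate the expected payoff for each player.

E[P1] = 5.22, E[P2] = 3.438

Work:
E[P1] = p·q·π₁(A,X) + p·(1-q)·π₁(A,Y) + (1-p)·q·π₁(B,X) + (1-p)·(1-q)·π₁(B,Y)
= 0.42·0.78·5 + 0.42·0.22·6 + 0.58·0.78·5 + 0.58·0.22·6
= 5.22

E[P2] = 3.438 (similar calculation)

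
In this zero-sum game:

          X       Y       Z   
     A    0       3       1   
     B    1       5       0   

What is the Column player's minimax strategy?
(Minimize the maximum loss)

Column should play X or Z (all achieve the minimum), value = 1

Work:
Column player minimizes Row's maximum payoff:
Column X: max payoff to Row = 1
Column Y: max payoff to Row = 5
Column Z: max payoff to Row = 1
Minimum is 1, achieved by columns X, Z (tied).
Each of X or Z is a minimax strategy.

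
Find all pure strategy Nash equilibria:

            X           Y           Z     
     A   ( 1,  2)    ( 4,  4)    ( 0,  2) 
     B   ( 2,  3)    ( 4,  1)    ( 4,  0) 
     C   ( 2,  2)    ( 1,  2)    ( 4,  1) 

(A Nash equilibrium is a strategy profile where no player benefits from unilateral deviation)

Nash equilibrium: (A, Y), (B, X), (C, X)

Work:
Best responses:
  P1 vs X: payoffs [1, 2, 2] → best response B/C (payoff 2)
  P1 vs Y: payoffs [4, 4, 1] → best response A/B (payoff 4)
  P1 vs Z: payoffs [0, 4, 4] → best response B/C (payoff 4)
  P2 vs A: payoffs [2, 4, 2] → best response Y (payoff 4)
  P2 vs B: payoffs [3, 1, 0] → best response X (payoff 3)
  P2 vs C: payoffs [2, 2, 1] → best response X/Y (payoff 2)
Mutual best responses: (A,Y), (B,X), (C,X) → Nash equilibria.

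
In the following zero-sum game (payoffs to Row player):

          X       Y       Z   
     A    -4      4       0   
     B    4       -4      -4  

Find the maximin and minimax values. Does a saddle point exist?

Maximin = -4, Minimax = 0, Saddle: False

Work:
Row minimums: [-4, -4] → maximin = -4
Column maximums: [4, 4, 0] → minimax = 0
No saddle point (maximin ≠ minimax). Mixed strategy needed.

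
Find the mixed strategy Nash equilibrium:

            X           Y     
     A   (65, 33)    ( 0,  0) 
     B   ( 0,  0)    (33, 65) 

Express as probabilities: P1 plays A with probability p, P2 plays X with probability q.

p = 0.6633, q = 0.3367

Work:
Find probabilities that make opponent indifferent:
P2 chooses q to make P1 indifferent between A and B
P1 chooses p to make P2 indifferent between X and Y
Mixed NE: P1 plays (A: 0.6633, B: 0.3367), P2 plays (X: 0.3367, Y: 0.6633)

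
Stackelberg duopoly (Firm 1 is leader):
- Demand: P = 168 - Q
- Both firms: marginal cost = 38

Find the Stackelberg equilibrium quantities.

q₁* (leader) = 65.0, q₂* (follower) = 32.5

Work:
Follower's reaction: q₂ = (a - c - q₁)/2
Leader substitutes: π₁ = q₁·(a - q₁ - (a-c-q₁)/2 - c)
FOC: q₁* = (168 - 38)/2 = 65.00
Then: q₂* = (168 - 38 - 65.0)/2 = 32.50
Leader has first-mover advantage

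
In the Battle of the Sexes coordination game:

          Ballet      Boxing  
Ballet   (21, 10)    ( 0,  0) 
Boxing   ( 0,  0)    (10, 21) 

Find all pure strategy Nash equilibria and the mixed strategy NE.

Pure NE: (Ballet, Ballet) and (Boxing, Boxing); Mixed NE: p = 0.6774, q = 0.3226

Work:
Check pure NE:
(Ballet, Ballet): (21, 10) - no unilateral deviation beneficial
(Boxing, Boxing): (10, 21) - no unilateral deviation beneficial
Mixed NE: P1 plays Ballet with p = 0.6774, P2 plays Ballet with q = 0.3226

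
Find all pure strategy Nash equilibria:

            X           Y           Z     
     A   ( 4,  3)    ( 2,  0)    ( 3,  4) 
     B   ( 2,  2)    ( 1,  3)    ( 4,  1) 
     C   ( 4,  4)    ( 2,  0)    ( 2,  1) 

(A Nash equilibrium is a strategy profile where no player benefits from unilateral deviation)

Nash equilibrium: (C, X)

Work:
Best responses:
  P1 vs X: payoffs [4, 2, 4] → best response A/C (payoff 4)
  P1 vs Y: payoffs [2, 1, 2] → best response A/C (payoff 2)
  P1 vs Z: payoffs [3, 4, 2] → best response B (payoff 4)
  P2 vs A: payoffs [3, 0, 4] → best response Z (payoff 4)
  P2 vs B: payoffs [2, 3, 1] → best response Y (payoff 3)
  P2 vs C: payoffs [4, 0, 1] → best response X (payoff 4)
Mutual best responses: (C,X) → Nash equilibria.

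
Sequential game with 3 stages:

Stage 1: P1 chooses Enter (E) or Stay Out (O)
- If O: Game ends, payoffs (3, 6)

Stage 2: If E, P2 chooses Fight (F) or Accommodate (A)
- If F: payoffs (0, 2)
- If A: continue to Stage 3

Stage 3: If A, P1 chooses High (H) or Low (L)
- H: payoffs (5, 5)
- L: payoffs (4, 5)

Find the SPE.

SPE: (E, A, H); Outcome (5, 5)

Work:
Stage 3: P1 chooses H (5 vs 4)
Stage 2: P2: F->2, A->5 (anticipating H). Choose A
Stage 1: P1: O->3, E->5 (anticipating A, H). Choose E
SPE path: E -> A -> H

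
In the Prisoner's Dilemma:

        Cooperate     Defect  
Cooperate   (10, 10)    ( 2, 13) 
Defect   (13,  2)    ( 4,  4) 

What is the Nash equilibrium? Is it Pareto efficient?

(Defect, Defect) is NE; not Pareto efficient

Work:
Defect dominates Cooperate for both players:
If P2 cooperates: Defect (13) > Cooperate (10)
If P2 defects: Defect (4) > Cooperate (2)
NE: (Defect, Defect) with payoff (4, 4)
But (Cooperate, Cooperate) = (10, 10) Pareto dominates (4, 4)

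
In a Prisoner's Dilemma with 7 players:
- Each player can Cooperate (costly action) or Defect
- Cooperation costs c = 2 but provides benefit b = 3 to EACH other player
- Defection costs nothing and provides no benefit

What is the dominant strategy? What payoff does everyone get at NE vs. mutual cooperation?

Dominant: Defect; NE payoff = 0; Coop payoff = 16

Work:
Defect dominates (saves cost c = 2, benefit to others is external)
NE: All defect → everyone gets 0
If all cooperate: each receives (6)×3 - 2 = 16
Social dilemma: 16 > 0 but NE gives 0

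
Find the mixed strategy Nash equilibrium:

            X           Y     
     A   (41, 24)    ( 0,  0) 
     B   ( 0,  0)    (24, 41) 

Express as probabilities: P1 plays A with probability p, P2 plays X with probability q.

p = 0.6308, q = 0.3692

Work:
Find probabilities that make opponent indifferent:
P2 chooses q to make P1 indifferent between A and B
P1 chooses p to make P2 indifferent between X and Y
Mixed NE: P1 plays (A: 0.6308, B: 0.3692), P2 plays (X: 0.3692, Y: 0.6308)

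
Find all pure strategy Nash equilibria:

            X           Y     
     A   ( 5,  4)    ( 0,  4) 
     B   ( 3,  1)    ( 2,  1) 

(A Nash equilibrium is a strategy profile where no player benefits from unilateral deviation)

Nash equilibrium: (A, X), (B, Y)

Work:
Best responses:
  P1 vs X: payoffs [5, 3] → best response A (payoff 5)
  P1 vs Y: payoffs [0, 2] → best response B (payoff 2)
  P2 vs A: payoffs [4, 4] → best response X/Y (payoff 4)
  P2 vs B: payoffs [1, 1] → best response X/Y (payoff 1)
Mutual best responses: (A,X), (B,Y) → Nash equilibria.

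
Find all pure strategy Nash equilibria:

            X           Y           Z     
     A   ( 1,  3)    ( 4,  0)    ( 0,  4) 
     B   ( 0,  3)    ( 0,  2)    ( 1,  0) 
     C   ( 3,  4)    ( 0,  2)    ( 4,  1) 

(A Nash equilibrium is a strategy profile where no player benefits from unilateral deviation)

Nash equilibrium: (C, X)

Work:
Best responses:
  P1 vs X: payoffs [1, 0, 3] → best response C (payoff 3)
  P1 vs Y: payoffs [4, 0, 0] → best response A (payoff 4)
  P1 vs Z: payoffs [0, 1, 4] → best response C (payoff 4)
  P2 vs A: payoffs [3, 0, 4] → best response Z (payoff 4)
  P2 vs B: payoffs [3, 2, 0] → best response X (payoff 3)
  P2 vs C: payoffs [4, 2, 1] → best response X (payoff 4)
Mutual best responses: (C,X) → Nash equilibria.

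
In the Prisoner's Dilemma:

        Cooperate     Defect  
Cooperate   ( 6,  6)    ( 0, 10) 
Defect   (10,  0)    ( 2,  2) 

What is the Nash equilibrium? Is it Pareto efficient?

(Defect, Defect) is NE; not Pareto efficient

Work:
Defect dominates Cooperate for both players:
If P2 cooperates: Defect (10) > Cooperate (6)
If P2 defects: Defect (2) > Cooperate (0)
NE: (Defect, Defect) with payoff (2, 2)
But (Cooperate, Cooperate) = (6, 6) Pareto dominates (2, 2)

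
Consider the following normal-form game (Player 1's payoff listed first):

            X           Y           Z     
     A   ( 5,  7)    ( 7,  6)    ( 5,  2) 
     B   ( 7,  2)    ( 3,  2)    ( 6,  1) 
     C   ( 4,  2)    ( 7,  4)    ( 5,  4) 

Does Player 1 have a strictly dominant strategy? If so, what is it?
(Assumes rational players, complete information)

No strictly dominant strategy exists for Player 1

Work:
A strategy strictly dominates another if it gives a strictly higher payoff against every opponent action. Compare each pair of P1's strategies column-by-column:
  A vs B: [5 vs 7, 7 vs 3, 5 vs 6] → A does not strictly dominate B (column X: 5 ≤ 7)
  A vs C: [5 vs 4, 7 vs 7, 5 vs 5] → A does not strictly dominate C (column Y: 7 ≤ 7)
  B vs A: [7 vs 5, 3 vs 7, 6 vs 5] → B does not strictly dominate A (column Y: 3 ≤ 7)
  B vs C: [7 vs 4, 3 vs 7, 6 vs 5] → B does not strictly dominate C (column Y: 3 ≤ 7)
  C vs A: [4 vs 5, 7 vs 7, 5 vs 5] → C does not strictly dominate A (column X: 4 ≤ 5)
  C vs B: [4 vs 7, 7 vs 3, 5 vs 6] → C does not strictly dominate B (column X: 4 ≤ 7)
No single strategy strictly dominates all others → no strictly dominant strategy.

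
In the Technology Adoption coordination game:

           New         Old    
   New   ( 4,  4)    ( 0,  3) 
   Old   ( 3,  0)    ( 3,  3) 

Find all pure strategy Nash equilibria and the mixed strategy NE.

Pure NE: (New, New) and (Old, Old); Mixed NE: p = 0.75, q = 0.75

Work:
Check pure NE:
(New, New): (4, 4) - no unilateral deviation beneficial
(Old, Old): (3, 3) - no unilateral deviation beneficial
Mixed NE: P1 plays New with p = 0.75, P2 plays New with q = 0.75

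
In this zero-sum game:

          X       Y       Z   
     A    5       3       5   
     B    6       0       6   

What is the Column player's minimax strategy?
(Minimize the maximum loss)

Column should play Y, value = 3

Work:
Column player minimizes Row's maximum payoff:
Column X: max payoff to Row = 6
Column Y: max payoff to Row = 3
Column Z: max payoff to Row = 6
Minimum is 3, achieved by column Y.
Minimax strategy: Y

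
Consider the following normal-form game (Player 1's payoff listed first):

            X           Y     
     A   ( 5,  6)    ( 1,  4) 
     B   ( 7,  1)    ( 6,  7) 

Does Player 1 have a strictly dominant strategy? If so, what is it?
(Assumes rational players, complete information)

Yes, Player 1's strictly dominant strategy is B

Work:
A strategy strictly dominates another if it gives a strictly higher payoff against every opponent action. Compare each pair of P1's strategies column-by-column:
  A vs B: [5 vs 7, 1 vs 6] → A does not strictly dominate B (column X: 5 ≤ 7)
  B vs A: [7 vs 5, 6 vs 1] → B strictly dominates A
B strictly dominates every other strategy → strictly dominant.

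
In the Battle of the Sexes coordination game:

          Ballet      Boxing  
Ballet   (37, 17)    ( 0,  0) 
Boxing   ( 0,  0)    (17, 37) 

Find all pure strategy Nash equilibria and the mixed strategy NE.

Pure NE: (Ballet, Ballet) and (Boxing, Boxing); Mixed NE: p = 0.6852, q = 0.3148

Work:
Check pure NE:
(Ballet, Ballet): (37, 17) - no unilateral deviation beneficial
(Boxing, Boxing): (17, 37) - no unilateral deviation beneficial
Mixed NE: P1 plays Ballet with p = 0.6852, P2 plays Ballet with q = 0.3148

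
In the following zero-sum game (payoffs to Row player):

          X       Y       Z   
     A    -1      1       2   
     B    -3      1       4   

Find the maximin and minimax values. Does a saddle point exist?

Maximin = -1, Minimax = -1, Saddle: True

Work:
Row minimums: [-1, -3] → maximin = -1
Column maximums: [-1, 1, 4] → minimax = -1
Saddle point exists! Game value = -1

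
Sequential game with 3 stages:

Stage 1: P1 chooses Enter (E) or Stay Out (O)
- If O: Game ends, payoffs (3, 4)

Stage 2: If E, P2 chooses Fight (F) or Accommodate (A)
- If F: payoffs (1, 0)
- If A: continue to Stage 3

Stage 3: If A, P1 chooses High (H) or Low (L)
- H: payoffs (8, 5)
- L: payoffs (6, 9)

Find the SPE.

SPE: (E, A, H); Outcome (8, 5)

Work:
Stage 3: P1 chooses H (8 vs 6)
Stage 2: P2: F->0, A->5 (anticipating H). Choose A
Stage 1: P1: O->3, E->8 (anticipating A, H). Choose E
SPE path: E -> A -> H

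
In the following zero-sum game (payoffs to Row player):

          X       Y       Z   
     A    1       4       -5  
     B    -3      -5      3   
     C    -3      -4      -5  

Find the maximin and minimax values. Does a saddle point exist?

Maximin = -5, Minimax = 1, Saddle: False

Work:
Row minimums: [-5, -5, -5] → maximin = -5
Column maximums: [1, 4, 3] → minimax = 1
No saddle point (maximin ≠ minimax). Mixed strategy needed.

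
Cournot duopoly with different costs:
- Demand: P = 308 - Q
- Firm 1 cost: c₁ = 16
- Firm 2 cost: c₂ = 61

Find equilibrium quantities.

q₁* = 112.33, q₂* = 67.33

Work:
Reaction: q₁ = (308 - 16 - q₂)/2
Reaction: q₂ = (308 - 61 - q₁)/2
Solve simultaneously:
q₁* = (308 - 2×16 + 61)/3 = 112.33
q₂* = (308 - 2×61 + 16)/3 = 67.33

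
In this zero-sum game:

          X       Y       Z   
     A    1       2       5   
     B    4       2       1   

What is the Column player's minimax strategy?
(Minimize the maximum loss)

Column should play Y, value = 2

Work:
Column player minimizes Row's maximum payoff:
Column X: max payoff to Row = 4
Column Y: max payoff to Row = 2
Column Z: max payoff to Row = 5
Minimum is 2, achieved by column Y.
Minimax strategy: Y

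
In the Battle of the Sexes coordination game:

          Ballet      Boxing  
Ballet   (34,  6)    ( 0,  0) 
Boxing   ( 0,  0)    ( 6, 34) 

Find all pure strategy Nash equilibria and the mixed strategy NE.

Pure NE: (Ballet, Ballet) and (Boxing, Boxing); Mixed NE: p = 0.85, q = 0.15

Work:
Check pure NE:
(Ballet, Ballet): (34, 6) - no unilateral deviation beneficial
(Boxing, Boxing): (6, 34) - no unilateral deviation beneficial
Mixed NE: P1 plays Ballet with p = 0.85, P2 plays Ballet with q = 0.15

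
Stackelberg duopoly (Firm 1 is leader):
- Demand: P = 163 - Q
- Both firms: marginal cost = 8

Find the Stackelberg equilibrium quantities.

q₁* (leader) = 77.5, q₂* (follower) = 38.75

Work:
Follower's reaction: q₂ = (a - c - q₁)/2
Leader substitutes: π₁ = q₁·(a - q₁ - (a-c-q₁)/2 - c)
FOC: q₁* = (163 - 8)/2 = 77.50
Then: q₂* = (163 - 8 - 77.5)/2 = 38.75
Leader has first-mover advantage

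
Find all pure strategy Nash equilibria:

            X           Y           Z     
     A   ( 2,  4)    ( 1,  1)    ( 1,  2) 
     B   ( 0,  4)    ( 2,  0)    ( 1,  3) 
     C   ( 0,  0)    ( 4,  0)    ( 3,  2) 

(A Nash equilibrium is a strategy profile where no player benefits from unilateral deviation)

Nash equilibrium: (A, X), (C, Z)

Work:
Best responses:
  P1 vs X: payoffs [2, 0, 0] → best response A (payoff 2)
  P1 vs Y: payoffs [1, 2, 4] → best response C (payoff 4)
  P1 vs Z: payoffs [1, 1, 3] → best response C (payoff 3)
  P2 vs A: payoffs [4, 1, 2] → best response X (payoff 4)
  P2 vs B: payoffs [4, 0, 3] → best response X (payoff 4)
  P2 vs C: payoffs [0, 0, 2] → best response Z (payoff 2)
Mutual best responses: (A,X), (C,Z) → Nash equilibria.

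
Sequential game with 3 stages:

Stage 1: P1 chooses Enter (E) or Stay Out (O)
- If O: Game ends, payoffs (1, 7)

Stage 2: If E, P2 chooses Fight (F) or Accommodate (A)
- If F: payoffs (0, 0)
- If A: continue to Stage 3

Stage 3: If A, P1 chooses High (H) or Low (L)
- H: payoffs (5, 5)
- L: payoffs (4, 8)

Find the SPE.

SPE: (E, A, H); Outcome (5, 5)

Work:
Stage 3: P1 chooses H (5 vs 4)
Stage 2: P2: F->0, A->5 (anticipating H). Choose A
Stage 1: P1: O->1, E->5 (anticipating A, H). Choose E
SPE path: E -> A -> H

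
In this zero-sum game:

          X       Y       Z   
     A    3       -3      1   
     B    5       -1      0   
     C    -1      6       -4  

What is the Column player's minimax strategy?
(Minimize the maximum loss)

Column should play Z, value = 1

Work:
Column player minimizes Row's maximum payoff:
Column X: max payoff to Row = 5
Column Y: max payoff to Row = 6
Column Z: max payoff to Row = 1
Minimum is 1, achieved by column Z.
Minimax strategy: Z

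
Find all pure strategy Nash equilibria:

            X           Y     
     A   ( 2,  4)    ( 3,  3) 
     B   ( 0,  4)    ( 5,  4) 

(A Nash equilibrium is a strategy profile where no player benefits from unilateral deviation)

Nash equilibrium: (A, X), (B, Y)

Work:
Best responses:
  P1 vs X: payoffs [2, 0] → best response A (payoff 2)
  P1 vs Y: payoffs [3, 5] → best response B (payoff 5)
  P2 vs A: payoffs [4, 3] → best response X (payoff 4)
  P2 vs B: payoffs [4, 4] → best response X/Y (payoff 4)
Mutual best responses: (A,X), (B,Y) → Nash equilibria.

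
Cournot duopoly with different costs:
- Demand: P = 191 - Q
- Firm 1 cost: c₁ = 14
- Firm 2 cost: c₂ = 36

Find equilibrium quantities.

q₁* = 66.33, q₂* = 44.33

Work:
Reaction: q₁ = (191 - 14 - q₂)/2
Reaction: q₂ = (191 - 36 - q₁)/2
Solve simultaneously:
q₁* = (191 - 2×14 + 36)/3 = 66.33
q₂* = (191 - 2×36 + 14)/3 = 44.33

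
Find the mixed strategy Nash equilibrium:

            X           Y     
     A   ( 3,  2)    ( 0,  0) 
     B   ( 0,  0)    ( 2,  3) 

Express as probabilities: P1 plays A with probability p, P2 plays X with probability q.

p = 0.6, q = 0.4

Work:
Find probabilities that make opponent indifferent:
P2 chooses q to make P1 indifferent between A and B
P1 chooses p to make P2 indifferent between X and Y
Mixed NE: P1 plays (A: 0.6, B: 0.4), P2 plays (X: 0.4, Y: 0.6)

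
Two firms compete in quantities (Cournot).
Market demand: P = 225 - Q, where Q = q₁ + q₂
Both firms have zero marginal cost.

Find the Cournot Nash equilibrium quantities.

q₁* = q₂* = 75.0; P* = 75.0

Work:
Profit: π_i = P·q_i = (a - q_i - q_j)·q_i
FOC: ∂π_i/∂q_i = a - 2q_i - q_j = 0
Reaction function: q_i = (225 - q_j)/2
Symmetry: q* = 225/3 = 75.0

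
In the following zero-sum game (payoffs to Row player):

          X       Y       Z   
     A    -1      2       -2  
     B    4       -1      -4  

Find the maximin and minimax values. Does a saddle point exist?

Maximin = -2, Minimax = -2, Saddle: True

Work:
Row minimums: [-2, -4] → maximin = -2
Column maximums: [4, 2, -2] → minimax = -2
Saddle point exists! Game value = -2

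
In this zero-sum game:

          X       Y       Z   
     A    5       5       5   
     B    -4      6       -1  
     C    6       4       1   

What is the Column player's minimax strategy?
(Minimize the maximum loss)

Column should play Z, value = 5

Work:
Column player minimizes Row's maximum payoff:
Column X: max payoff to Row = 6
Column Y: max payoff to Row = 6
Column Z: max payoff to Row = 5
Minimum is 5, achieved by column Z.
Minimax strategy: Z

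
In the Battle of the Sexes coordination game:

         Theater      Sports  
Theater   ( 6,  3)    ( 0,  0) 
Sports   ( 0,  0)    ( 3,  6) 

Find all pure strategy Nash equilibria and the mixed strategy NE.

Pure NE: (Theater, Theater) and (Sports, Sports); Mixed NE: p = 0.6667, q = 0.3333

Work:
Check pure NE:
(Theater, Theater): (6, 3) - no unilateral deviation beneficial
(Sports, Sports): (3, 6) - no unilateral deviation beneficial
Mixed NE: P1 plays Theater with p = 0.6667, P2 plays Theater with q = 0.3333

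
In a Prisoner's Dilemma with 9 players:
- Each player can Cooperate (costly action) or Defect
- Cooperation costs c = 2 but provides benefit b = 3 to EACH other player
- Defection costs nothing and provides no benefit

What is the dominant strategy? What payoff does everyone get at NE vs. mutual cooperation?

Dominant: Defect; NE payoff = 0; Coop payoff = 22

Work:
Defect dominates (saves cost c = 2, benefit to others is external)
NE: All defect → everyone gets 0
If all cooperate: each receives (8)×3 - 2 = 22
Social dilemma: 22 > 0 but NE gives 0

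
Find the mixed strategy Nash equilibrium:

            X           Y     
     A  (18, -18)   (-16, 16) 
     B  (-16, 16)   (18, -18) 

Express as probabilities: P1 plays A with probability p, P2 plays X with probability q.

p = 0.5, q = 0.5

Work:
Find probabilities that make opponent indifferent:
P2 chooses q to make P1 indifferent between A and B
P1 chooses p to make P2 indifferent between X and Y
Mixed NE: P1 plays (A: 0.5, B: 0.5), P2 plays (X: 0.5, Y: 0.5)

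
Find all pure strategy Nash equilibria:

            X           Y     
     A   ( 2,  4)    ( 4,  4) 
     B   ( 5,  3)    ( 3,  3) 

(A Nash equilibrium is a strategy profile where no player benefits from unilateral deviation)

Nash equilibrium: (A, Y), (B, X)

Work:
Best responses:
  P1 vs X: payoffs [2, 5] → best response B (payoff 5)
  P1 vs Y: payoffs [4, 3] → best response A (payoff 4)
  P2 vs A: payoffs [4, 4] → best response X/Y (payoff 4)
  P2 vs B: payoffs [3, 3] → best response X/Y (payoff 3)
Mutual best responses: (A,Y), (B,X) → Nash equilibria.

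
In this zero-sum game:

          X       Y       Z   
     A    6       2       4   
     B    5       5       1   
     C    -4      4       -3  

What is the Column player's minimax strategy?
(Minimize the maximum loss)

Column should play Z, value = 4

Work:
Column player minimizes Row's maximum payoff:
Column X: max payoff to Row = 6
Column Y: max payoff to Row = 5
Column Z: max payoff to Row = 4
Minimum is 4, achieved by column Z.
Minimax strategy: Z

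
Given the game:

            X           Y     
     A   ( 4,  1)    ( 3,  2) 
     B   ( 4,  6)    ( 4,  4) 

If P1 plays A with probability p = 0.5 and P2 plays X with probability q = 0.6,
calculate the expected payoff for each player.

E[P1] = 3.8, E[P2] = 3.3

Work:
E[P1] = p·q·π₁(A,X) + p·(1-q)·π₁(A,Y) + (1-p)·q·π₁(B,X) + (1-p)·(1-q)·π₁(B,Y)
= 0.5·0.6·4 + 0.5·0.4·3 + 0.5·0.6·4 + 0.5·0.4·4
= 3.8

E[P2] = 3.3 (similar calculation)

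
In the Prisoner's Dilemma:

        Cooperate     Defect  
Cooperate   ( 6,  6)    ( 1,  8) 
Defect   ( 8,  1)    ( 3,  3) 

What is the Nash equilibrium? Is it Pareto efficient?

(Defect, Defect) is NE; not Pareto efficient

Work:
Defect dominates Cooperate for both players:
If P2 cooperates: Defect (8) > Cooperate (6)
If P2 defects: Defect (3) > Cooperate (1)
NE: (Defect, Defect) with payoff (3, 3)
But (Cooperate, Cooperate) = (6, 6) Pareto dominates (3, 3)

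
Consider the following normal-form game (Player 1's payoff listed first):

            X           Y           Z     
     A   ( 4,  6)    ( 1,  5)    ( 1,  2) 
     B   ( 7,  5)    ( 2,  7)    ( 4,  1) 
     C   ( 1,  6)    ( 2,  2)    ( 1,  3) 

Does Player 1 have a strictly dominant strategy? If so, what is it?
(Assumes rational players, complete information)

No strictly dominant strategy exists for Player 1

Work:
A strategy strictly dominates another if it gives a strictly higher payoff against every opponent action. Compare each pair of P1's strategies column-by-column:
  A vs B: [4 vs 7, 1 vs 2, 1 vs 4] → A does not strictly dominate B (column X: 4 ≤ 7)
  A vs C: [4 vs 1, 1 vs 2, 1 vs 1] → A does not strictly dominate C (column Y: 1 ≤ 2)
  B vs A: [7 vs 4, 2 vs 1, 4 vs 1] → B strictly dominates A
  B vs C: [7 vs 1, 2 vs 2, 4 vs 1] → B does not strictly dominate C (column Y: 2 ≤ 2)
  C vs A: [1 vs 4, 2 vs 1, 1 vs 1] → C does not strictly dominate A (column X: 1 ≤ 4)
  C vs B: [1 vs 7, 2 vs 2, 1 vs 4] → C does not strictly dominate B (column X: 1 ≤ 7)
No single strategy strictly dominates all others → no strictly dominant strategy.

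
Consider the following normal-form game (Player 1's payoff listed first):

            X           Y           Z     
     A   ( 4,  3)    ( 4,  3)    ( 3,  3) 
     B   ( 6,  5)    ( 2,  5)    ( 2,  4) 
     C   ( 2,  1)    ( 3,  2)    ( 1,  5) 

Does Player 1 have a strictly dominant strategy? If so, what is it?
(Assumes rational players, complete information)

No strictly dominant strategy exists for Player 1

Work:
A strategy strictly dominates another if it gives a strictly higher payoff against every opponent action. Compare each pair of P1's strategies column-by-column:
  A vs B: [4 vs 6, 4 vs 2, 3 vs 2] → A does not strictly dominate B (column X: 4 ≤ 6)
  A vs C: [4 vs 2, 4 vs 3, 3 vs 1] → A strictly dominates C
  B vs A: [6 vs 4, 2 vs 4, 2 vs 3] → B does not strictly dominate A (column Y: 2 ≤ 4)
  B vs C: [6 vs 2, 2 vs 3, 2 vs 1] → B does not strictly dominate C (column Y: 2 ≤ 3)
  C vs A: [2 vs 4, 3 vs 4, 1 vs 3] → C does not strictly dominate A (column X: 2 ≤ 4)
  C vs B: [2 vs 6, 3 vs 2, 1 vs 2] → C does not strictly dominate B (column X: 2 ≤ 6)
No single strategy strictly dominates all others → no strictly dominant strategy.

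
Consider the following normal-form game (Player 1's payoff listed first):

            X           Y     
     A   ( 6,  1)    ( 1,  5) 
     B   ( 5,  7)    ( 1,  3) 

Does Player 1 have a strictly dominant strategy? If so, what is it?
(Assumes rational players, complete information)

No strictly dominant strategy exists for Player 1

Work:
A strategy strictly dominates another if it gives a strictly higher payoff against every opponent action. Compare each pair of P1's strategies column-by-column:
  A vs B: [6 vs 5, 1 vs 1] → A does not strictly dominate B (column Y: 1 ≤ 1)
  B vs A: [5 vs 6, 1 vs 1] → B does not strictly dominate A (column X: 5 ≤ 6)
No single strategy strictly dominates all others → no strictly dominant strategy.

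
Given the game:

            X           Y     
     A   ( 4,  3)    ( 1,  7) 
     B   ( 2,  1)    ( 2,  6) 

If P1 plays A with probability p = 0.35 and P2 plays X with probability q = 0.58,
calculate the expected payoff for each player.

E[P1] = 2.259, E[P2] = 3.653

Work:
E[P1] = p·q·π₁(A,X) + p·(1-q)·π₁(A,Y) + (1-p)·q·π₁(B,X) + (1-p)·(1-q)·π₁(B,Y)
= 0.35·0.58·4 + 0.35·0.42·1 + 0.65·0.58·2 + 0.65·0.42·2
= 2.259

E[P2] = 3.653 (similar calculation)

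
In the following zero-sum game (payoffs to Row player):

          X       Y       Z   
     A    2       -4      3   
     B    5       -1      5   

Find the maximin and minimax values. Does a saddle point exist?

Maximin = -1, Minimax = -1, Saddle: True

Work:
Row minimums: [-4, -1] → maximin = -1
Column maximums: [5, -1, 5] → minimax = -1
Saddle point exists! Game value = -1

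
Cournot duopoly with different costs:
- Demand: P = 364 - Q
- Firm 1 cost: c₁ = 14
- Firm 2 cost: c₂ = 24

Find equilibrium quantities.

q₁* = 120.0, q₂* = 110.0

Work:
Reaction: q₁ = (364 - 14 - q₂)/2
Reaction: q₂ = (364 - 24 - q₁)/2
Solve simultaneously:
q₁* = (364 - 2×14 + 24)/3 = 120.0
q₂* = (364 - 2×24 + 14)/3 = 110.0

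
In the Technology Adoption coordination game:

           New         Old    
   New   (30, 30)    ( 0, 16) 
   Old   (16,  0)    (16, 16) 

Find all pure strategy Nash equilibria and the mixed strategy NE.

Pure NE: (New, New) and (Old, Old); Mixed NE: p = 0.5333, q = 0.5333

Work:
Check pure NE:
(New, New): (30, 30) - no unilateral deviation beneficial
(Old, Old): (16, 16) - no unilateral deviation beneficial
Mixed NE: P1 plays New with p = 0.5333, P2 plays New with q = 0.5333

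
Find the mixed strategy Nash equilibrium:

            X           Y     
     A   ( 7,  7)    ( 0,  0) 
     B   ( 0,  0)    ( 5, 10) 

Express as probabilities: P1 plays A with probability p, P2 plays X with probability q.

p = 0.5882, q = 0.4167

Work:
Find probabilities that make opponent indifferent:
P2 chooses q to make P1 indifferent between A and B
P1 chooses p to make P2 indifferent between X and Y
Mixed NE: P1 plays (A: 0.5882, B: 0.4118), P2 plays (X: 0.4167, Y: 0.5833)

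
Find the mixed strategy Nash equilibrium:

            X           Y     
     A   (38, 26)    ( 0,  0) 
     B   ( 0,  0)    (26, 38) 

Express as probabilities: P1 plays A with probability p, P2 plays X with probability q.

p = 0.5938, q = 0.4062

Work:
Find probabilities that make opponent indifferent:
P2 chooses q to make P1 indifferent between A and B
P1 chooses p to make P2 indifferent between X and Y
Mixed NE: P1 plays (A: 0.5938, B: 0.4062), P2 plays (X: 0.4062, Y: 0.5938)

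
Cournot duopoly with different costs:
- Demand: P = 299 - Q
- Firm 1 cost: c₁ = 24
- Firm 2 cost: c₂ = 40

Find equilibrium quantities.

q₁* = 97.0, q₂* = 81.0

Work:
Reaction: q₁ = (299 - 24 - q₂)/2
Reaction: q₂ = (299 - 40 - q₁)/2
Solve simultaneously:
q₁* = (299 - 2×24 + 40)/3 = 97.0
q₂* = (299 - 2×40 + 24)/3 = 81.0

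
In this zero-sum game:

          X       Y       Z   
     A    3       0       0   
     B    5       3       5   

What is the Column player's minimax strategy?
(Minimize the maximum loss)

Column should play Y, value = 3

Work:
Column player minimizes Row's maximum payoff:
Column X: max payoff to Row = 5
Column Y: max payoff to Row = 3
Column Z: max payoff to Row = 5
Minimum is 3, achieved by column Y.
Minimax strategy: Y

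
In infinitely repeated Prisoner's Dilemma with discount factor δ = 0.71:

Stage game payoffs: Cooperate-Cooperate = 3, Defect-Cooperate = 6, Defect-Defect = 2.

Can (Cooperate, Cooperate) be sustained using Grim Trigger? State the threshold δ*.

δ* = 0.75; since δ = 0.71 < 0.75, cooperation cannot be sustained

Work:
For Grim Trigger:
Cooperate forever: 3/(1-δ)
Defect then punished: 6 + 2·δ/(1-δ)
Need: 3/(1-δ) ≥ 6 + 2·δ/(1-δ)
Solving: δ ≥ (T-R)/(T-P) = (6-3)/(6-2) = 0.75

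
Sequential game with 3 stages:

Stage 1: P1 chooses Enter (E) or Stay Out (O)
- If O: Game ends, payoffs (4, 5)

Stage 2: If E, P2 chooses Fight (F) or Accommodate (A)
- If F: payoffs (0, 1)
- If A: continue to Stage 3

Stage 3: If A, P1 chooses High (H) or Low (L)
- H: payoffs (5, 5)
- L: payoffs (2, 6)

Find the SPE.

SPE: (E, A, H); Outcome (5, 5)

Work:
Stage 3: P1 chooses H (5 vs 2)
Stage 2: P2: F->1, A->5 (anticipating H). Choose A
Stage 1: P1: O->4, E->5 (anticipating A, H). Choose E
SPE path: E -> A -> H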